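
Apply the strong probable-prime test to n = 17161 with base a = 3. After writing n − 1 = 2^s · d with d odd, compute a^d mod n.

16245

n − 1 = 17160 = 2^3 · 2145, so s = 3 and d = 2145.
3^2145 mod 17161 = 16245.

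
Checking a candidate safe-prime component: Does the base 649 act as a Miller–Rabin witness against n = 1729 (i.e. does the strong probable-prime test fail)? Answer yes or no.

no

n − 1 = 1728 = 2^6 · 27, so s = 6 and d = 27.
x_0 = 649^27 mod 1729 = 1728.
x_0 = 1728 ≡ −1, so 649 is not a witness.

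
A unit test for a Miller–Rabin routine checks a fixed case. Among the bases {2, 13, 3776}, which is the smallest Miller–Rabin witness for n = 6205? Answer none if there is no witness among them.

n − 1 = 6204 = 2^2 · 1551, so s = 2 and d = 1551.
Base 2: x_0 = 2^1551 mod 6205 = 5483. x_0 is neither 1 nor 6204, so continue squaring. x_1 = 5483^2 mod 6205 = 64. Reached i = s−1 = 1 without hitting −1: 2 is a Miller–Rabin witness and 6205 is composite.
Base 13: x_0 = 13^1551 mod 6205 = 3132. x_0 is neither 1 nor 6204, so continue squaring. x_1 = 3132^2 mod 6205 = 5524. Reached i = s−1 = 1 without hitting −1: 13 is a Miller–Rabin witness and 6205 is composite.
Base 3776: x_0 = 3776^1551 mod 6205 = 3766. x_0 is neither 1 nor 6204, so continue squaring. x_1 = 3766^2 mod 6205 = 4331. Reached i = s−1 = 1 without hitting −1: 3776 is a Miller–Rabin witness and 6205 is composite.
The smallest witness among the given bases is 2.

2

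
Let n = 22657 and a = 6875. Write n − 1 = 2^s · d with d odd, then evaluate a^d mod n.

n − 1 = 22656 = 2^7 · 177, so s = 7 and d = 177.
By repeated squaring, 6875^177 ≡ 17213 (mod 22657).

17213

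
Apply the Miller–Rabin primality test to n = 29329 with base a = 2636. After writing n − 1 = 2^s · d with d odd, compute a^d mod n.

9307

n − 1 = 29328 = 2^4 · 1833, so s = 4 and d = 1833.
2636^1833 mod 29329 = 9307.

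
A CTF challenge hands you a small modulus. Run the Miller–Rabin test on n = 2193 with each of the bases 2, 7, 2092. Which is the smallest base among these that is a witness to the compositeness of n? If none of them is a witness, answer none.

n − 1 = 2192 = 2^4 · 137, so s = 4 and d = 137.
Base 2: x_0 = 2^137 mod 2193 = 1532. x_0 is neither 1 nor 2192, so continue squaring. x_1 = 1532^2 mod 2193 = 514. x_2 = 514^2 mod 2193 = 1036. x_3 = 1036^2 mod 2193 = 919. Reached i = s−1 = 3 without hitting −1: 2 is a Miller–Rabin witness and 2193 is composite.
Base 7: x_0 = 7^137 mod 2193 = 2101. x_0 is neither 1 nor 2192, so continue squaring. x_1 = 2101^2 mod 2193 = 1885. x_2 = 1885^2 mod 2193 = 565. x_3 = 565^2 mod 2193 = 1240. Reached i = s−1 = 3 without hitting −1: 7 is a Miller–Rabin witness and 2193 is composite.
Base 2092: x_0 = 2092^137 mod 2193 = 1990. x_0 is neither 1 nor 2192, so continue squaring. x_1 = 1990^2 mod 2193 = 1735. x_2 = 1735^2 mod 2193 = 1429. x_3 = 1429^2 mod 2193 = 358. Reached i = s−1 = 3 without hitting −1: 2092 is a Miller–Rabin witness and 2193 is composite.
The smallest witness among the given bases is 2.

2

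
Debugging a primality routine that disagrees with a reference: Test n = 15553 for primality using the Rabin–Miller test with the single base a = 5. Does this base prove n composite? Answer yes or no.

yes

n − 1 = 15552 = 2^6 · 243, so s = 6 and d = 243.
x_0 = 5^243 mod 15553 = 1033.
x_0 is neither 1 nor 15552, so continue squaring.
x_1 = 1033^2 mod 15553 = 9485.
x_2 = 9485^2 mod 15553 = 6673.
x_3 = 6673^2 mod 15553 = 690.
x_4 = 690^2 mod 15553 = 9510.
x_5 = 9510^2 mod 15553 = 14958.
Reached i = s−1 = 5 without hitting −1: 5 is a Miller–Rabin witness and 15553 is composite.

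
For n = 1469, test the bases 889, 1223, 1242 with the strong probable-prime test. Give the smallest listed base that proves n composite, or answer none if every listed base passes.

1223

n − 1 = 1468 = 2^2 · 367, so s = 2 and d = 367.
Base 889: x_0 = 889^367 mod 1469 = 580. x_0 is neither 1 nor 1468, so continue squaring. x_1 = 580^2 mod 1469 = 1468. x_1 ≡ −1, so 889 is not a witness.
Base 1223: x_0 = 1223^367 mod 1469 = 1249. x_0 is neither 1 nor 1468, so continue squaring. x_1 = 1249^2 mod 1469 = 1392. Reached i = s−1 = 1 without hitting −1: 1223 is a Miller–Rabin witness and 1469 is composite.
Base 1242: x_0 = 1242^367 mod 1469 = 903. x_0 is neither 1 nor 1468, so continue squaring. x_1 = 903^2 mod 1469 = 114. Reached i = s−1 = 1 without hitting −1: 1242 is a Miller–Rabin witness and 1469 is composite.
The smallest witness among the given bases is 1223.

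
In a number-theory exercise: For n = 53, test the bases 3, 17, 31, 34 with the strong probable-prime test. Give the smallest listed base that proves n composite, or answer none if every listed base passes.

none

n − 1 = 52 = 2^2 · 13, so s = 2 and d = 13.
Base 3: x_0 = 3^13 mod 53 = 30. x_0 is neither 1 nor 52, so continue squaring. x_1 = 30^2 mod 53 = 52. x_1 ≡ −1, so 3 is not a witness.
Base 17: x_0 = 17^13 mod 53 = 52. x_0 = 52 ≡ −1, so 17 is not a witness.
Base 31: x_0 = 31^13 mod 53 = 30. x_0 is neither 1 nor 52, so continue squaring. x_1 = 30^2 mod 53 = 52. x_1 ≡ −1, so 31 is not a witness.
Base 34: x_0 = 34^13 mod 53 = 23. x_0 is neither 1 nor 52, so continue squaring. x_1 = 23^2 mod 53 = 52. x_1 ≡ −1, so 34 is not a witness.
No listed base is a witness for 53.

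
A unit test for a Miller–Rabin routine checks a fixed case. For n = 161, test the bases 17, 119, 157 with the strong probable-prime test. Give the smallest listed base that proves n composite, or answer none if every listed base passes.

17

n − 1 = 160 = 2^5 · 5, so s = 5 and d = 5.
Base 17: x_0 = 17^5 mod 161 = 159. x_0 is neither 1 nor 160, so continue squaring. x_1 = 159^2 mod 161 = 4. x_2 = 4^2 mod 161 = 16. x_3 = 16^2 mod 161 = 95. x_4 = 95^2 mod 161 = 9. Reached i = s−1 = 4 without hitting −1: 17 is a Miller–Rabin witness and 161 is composite.
Base 119: x_0 = 119^5 mod 161 = 35. x_0 is neither 1 nor 160, so continue squaring. x_1 = 35^2 mod 161 = 98. x_2 = 98^2 mod 161 = 105. x_3 = 105^2 mod 161 = 77. x_4 = 77^2 mod 161 = 133. Reached i = s−1 = 4 without hitting −1: 119 is a Miller–Rabin witness and 161 is composite.
Base 157: x_0 = 157^5 mod 161 = 103. x_0 is neither 1 nor 160, so continue squaring. x_1 = 103^2 mod 161 = 144. x_2 = 144^2 mod 161 = 128. x_3 = 128^2 mod 161 = 123. x_4 = 123^2 mod 161 = 156. Reached i = s−1 = 4 without hitting −1: 157 is a Miller–Rabin witness and 161 is composite.
The smallest witness among the given bases is 17.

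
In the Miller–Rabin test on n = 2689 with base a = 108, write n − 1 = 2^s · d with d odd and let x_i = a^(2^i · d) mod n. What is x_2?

n − 1 = 2688 = 2^7 · 21, so s = 7 and d = 21.
x_0 = 108^21 mod 2689 = 1612.
x_1 = 1612^2 mod 2689 = 970.
x_2 = 970^2 mod 2689 = 2439.

2439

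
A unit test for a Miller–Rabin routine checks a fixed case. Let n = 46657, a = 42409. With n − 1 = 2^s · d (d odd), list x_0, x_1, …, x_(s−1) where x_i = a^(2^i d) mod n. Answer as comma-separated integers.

n − 1 = 46656 = 2^6 · 729, so s = 6 and d = 729.
x_0 = 42409^729 mod 46657 = 28861.
x_1 = 28861^2 mod 46657 = 36557.
x_2 = 36557^2 mod 46657 = 17798.
x_3 = 17798^2 mod 46657 = 14431.
x_4 = 14431^2 mod 46657 = 23570.
x_5 = 23570^2 mod 46657 = 1.

28861, 36557, 17798, 14431, 23570, 1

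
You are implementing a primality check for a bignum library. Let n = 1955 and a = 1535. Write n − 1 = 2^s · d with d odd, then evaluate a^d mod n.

260

n − 1 = 1954 = 2^1 · 977, so s = 1 and d = 977.
1535^977 mod 1955 = 260.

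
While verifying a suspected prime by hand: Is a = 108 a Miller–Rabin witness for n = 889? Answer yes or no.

n − 1 = 888 = 2^3 · 111, so s = 3 and d = 111.
x_0 = 108^111 mod 889 = 888.
x_0 = 888 ≡ −1, so 108 is not a witness.

no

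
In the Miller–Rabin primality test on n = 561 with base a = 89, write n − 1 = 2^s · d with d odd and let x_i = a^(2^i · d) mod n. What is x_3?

1

n − 1 = 560 = 2^4 · 35, so s = 4 and d = 35.
x_0 = 89^35 mod 561 = 353.
x_1 = 353^2 mod 561 = 67.
x_2 = 67^2 mod 561 = 1.
x_3 = 1^2 mod 561 = 1.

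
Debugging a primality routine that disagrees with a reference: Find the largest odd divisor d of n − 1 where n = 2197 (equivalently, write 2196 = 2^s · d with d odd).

549

Halving: 2196 → 1098 → 549; 549 is odd.
So 2196 = 2^2 · 549.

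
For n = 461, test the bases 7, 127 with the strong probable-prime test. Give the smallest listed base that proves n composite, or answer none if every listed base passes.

none

n − 1 = 460 = 2^2 · 115, so s = 2 and d = 115.
Base 7: x_0 = 7^115 mod 461 = 413. x_0 is neither 1 nor 460, so continue squaring. x_1 = 413^2 mod 461 = 460. x_1 ≡ −1, so 7 is not a witness.
Base 127: x_0 = 127^115 mod 461 = 413. x_0 is neither 1 nor 460, so continue squaring. x_1 = 413^2 mod 461 = 460. x_1 ≡ −1, so 127 is not a witness.
No listed base is a witness for 461.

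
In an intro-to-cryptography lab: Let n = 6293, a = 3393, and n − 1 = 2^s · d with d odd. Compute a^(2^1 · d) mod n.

n − 1 = 6292 = 2^2 · 1573, so s = 2 and d = 1573.
Repeated squaring mod 6293: 3393^1 ≡ 3393, 3393^2 ≡ 2552, 3393^4 ≡ 5742, 3393^8 ≡ 1537, 3393^16 ≡ 2494, 3393^32 ≡ 2552, 3393^64 ≡ 5742, 3393^128 ≡ 1537, 3393^256 ≡ 2494, 3393^512 ≡ 2552, 3393^1024 ≡ 5742.
1573 = 1024 + 512 + 32 + 4 + 1, so 3393^1573 ≡ 5742·2552·2552·5742·3393 ≡ 3190 (mod 6293).
x_0 = 3190.
x_1 = 3190^2 mod 6293 = 319.

319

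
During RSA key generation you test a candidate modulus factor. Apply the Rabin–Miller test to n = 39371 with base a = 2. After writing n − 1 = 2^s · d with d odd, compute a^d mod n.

n − 1 = 39370 = 2^1 · 19685, so s = 1 and d = 19685.
Repeated squaring mod 39371: 2^1 ≡ 2, 2^2 ≡ 4, 2^4 ≡ 16, 2^8 ≡ 256, 2^16 ≡ 26165, 2^32 ≡ 24277, 2^64 ≡ 28230, 2^128 ≡ 24489, 2^256 ≡ 12049, 2^512 ≡ 17524, 2^1024 ≡ 36147, 2^2048 ≡ 232, 2^4096 ≡ 14453, 2^8192 ≡ 26054, 2^16384 ≡ 15505.
19685 = 16384 + 2048 + 1024 + 128 + 64 + 32 + 4 + 1, so 2^19685 ≡ 15505·232·36147·24489·28230·24277·16·2 ≡ 39370 (mod 39371).

39370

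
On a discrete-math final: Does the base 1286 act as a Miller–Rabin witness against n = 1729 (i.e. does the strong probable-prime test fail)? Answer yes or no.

no

n − 1 = 1728 = 2^6 · 27, so s = 6 and d = 27.
x_0 = 1286^27 mod 1729 = 1728.
x_0 = 1728 ≡ −1, so 1286 is not a witness.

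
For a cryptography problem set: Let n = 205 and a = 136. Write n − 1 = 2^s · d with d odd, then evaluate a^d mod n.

n − 1 = 204 = 2^2 · 51, so s = 2 and d = 51.
Repeated squaring mod 205: 136^1 ≡ 136, 136^2 ≡ 46, 136^4 ≡ 66, 136^8 ≡ 51, 136^16 ≡ 141, 136^32 ≡ 201.
51 = 32 + 16 + 2 + 1, so 136^51 ≡ 201·141·46·136 ≡ 76 (mod 205).

76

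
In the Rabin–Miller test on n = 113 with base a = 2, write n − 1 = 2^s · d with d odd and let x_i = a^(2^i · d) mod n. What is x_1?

n − 1 = 112 = 2^4 · 7, so s = 4 and d = 7.
x_0 = 2^7 mod 113 = 15.
x_1 = 15^2 mod 113 = 112.

112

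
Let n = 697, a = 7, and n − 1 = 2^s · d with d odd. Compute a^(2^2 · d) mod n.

455

n − 1 = 696 = 2^3 · 87, so s = 3 and d = 87.
Repeated squaring mod 697: 7^1 ≡ 7, 7^2 ≡ 49, 7^4 ≡ 310, 7^8 ≡ 611, 7^16 ≡ 426, 7^32 ≡ 256, 7^64 ≡ 18.
87 = 64 + 16 + 4 + 2 + 1, so 7^87 ≡ 18·426·310·49·7 ≡ 386 (mod 697).
x_0 = 386.
x_1 = 386^2 mod 697 = 535.
x_2 = 535^2 mod 697 = 455.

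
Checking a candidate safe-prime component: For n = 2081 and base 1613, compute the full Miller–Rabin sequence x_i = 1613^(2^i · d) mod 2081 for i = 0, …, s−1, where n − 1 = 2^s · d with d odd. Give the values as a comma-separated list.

n − 1 = 2080 = 2^5 · 65, so s = 5 and d = 65.
x_0 = 1613^65 mod 2081 = 1134.
x_1 = 1134^2 mod 2081 = 1979.
x_2 = 1979^2 mod 2081 = 2080.
x_3 = 2080^2 mod 2081 = 1.
x_4 = 1^2 mod 2081 = 1.

1134, 1979, 2080, 1, 1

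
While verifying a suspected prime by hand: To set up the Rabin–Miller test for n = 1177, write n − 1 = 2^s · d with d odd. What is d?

147

Halving: 1176 → 588 → 294 → 147; 147 is odd.
So 1176 = 2^3 · 147.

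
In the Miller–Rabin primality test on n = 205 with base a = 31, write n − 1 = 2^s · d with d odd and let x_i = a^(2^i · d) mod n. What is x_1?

141

n − 1 = 204 = 2^2 · 51, so s = 2 and d = 51.
x_0 = 31^51 mod 205 = 31.
x_1 = 31^2 mod 205 = 141.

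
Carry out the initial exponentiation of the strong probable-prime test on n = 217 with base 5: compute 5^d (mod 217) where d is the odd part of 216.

125

n − 1 = 216 = 2^3 · 27, so s = 3 and d = 27.
By repeated squaring, 5^27 ≡ 125 (mod 217).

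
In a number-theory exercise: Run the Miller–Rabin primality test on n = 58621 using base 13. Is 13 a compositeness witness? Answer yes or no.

n − 1 = 58620 = 2^2 · 14655, so s = 2 and d = 14655.
x_0 = 13^14655 mod 58621 = 20924.
x_0 is neither 1 nor 58620, so continue squaring.
x_1 = 20924^2 mod 58621 = 32148.
Reached i = s−1 = 1 without hitting −1: 13 is a Miller–Rabin witness and 58621 is composite.

yes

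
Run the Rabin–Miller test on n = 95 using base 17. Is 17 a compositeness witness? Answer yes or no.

n − 1 = 94 = 2^1 · 47, so s = 1 and d = 47.
x_0 = 17^47 mod 95 = 23.
x_0 ∉ {1, 94} and s = 1, so 17 is a Miller–Rabin witness and 95 is composite.

yes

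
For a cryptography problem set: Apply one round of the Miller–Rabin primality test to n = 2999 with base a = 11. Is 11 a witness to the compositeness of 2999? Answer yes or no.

n − 1 = 2998 = 2^1 · 1499, so s = 1 and d = 1499.
By repeated squaring, 11^1499 ≡ 1 (mod 2999).
x_0 = 11^1499 mod 2999 = 1.
x_0 = 1, so 11 is not a witness.

no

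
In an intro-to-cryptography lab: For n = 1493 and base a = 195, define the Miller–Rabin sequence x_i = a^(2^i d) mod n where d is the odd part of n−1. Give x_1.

1492

n − 1 = 1492 = 2^2 · 373, so s = 2 and d = 373.
By repeated squaring, 195^373 ≡ 1061 (mod 1493).
x_0 = 1061.
x_1 = 1061^2 mod 1493 = 1492.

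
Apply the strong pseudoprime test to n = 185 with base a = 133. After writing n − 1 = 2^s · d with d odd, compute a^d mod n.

n − 1 = 184 = 2^3 · 23, so s = 3 and d = 23.
133^23 mod 185 = 172.

172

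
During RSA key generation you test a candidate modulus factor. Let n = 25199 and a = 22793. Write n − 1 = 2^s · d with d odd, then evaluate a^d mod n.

n − 1 = 25198 = 2^1 · 12599, so s = 1 and d = 12599.
22793^12599 mod 25199 = 18782.

18782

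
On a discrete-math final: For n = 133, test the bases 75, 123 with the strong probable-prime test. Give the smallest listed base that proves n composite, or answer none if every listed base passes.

123

n − 1 = 132 = 2^2 · 33, so s = 2 and d = 33.
Base 75: x_0 = 75^33 mod 133 = 132. x_0 = 132 ≡ −1, so 75 is not a witness.
Base 123: x_0 = 123^33 mod 133 = 106. x_0 is neither 1 nor 132, so continue squaring. x_1 = 106^2 mod 133 = 64. Reached i = s−1 = 1 without hitting −1: 123 is a Miller–Rabin witness and 133 is composite.
The smallest witness among the given bases is 123.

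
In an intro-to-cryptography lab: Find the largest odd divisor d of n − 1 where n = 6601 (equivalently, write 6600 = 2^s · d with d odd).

825

Halving: 6600 → 3300 → 1650 → 825; 825 is odd.
So 6600 = 2^3 · 825.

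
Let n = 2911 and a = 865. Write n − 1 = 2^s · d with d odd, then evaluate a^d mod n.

n − 1 = 2910 = 2^1 · 1455, so s = 1 and d = 1455.
865^1455 mod 2911 = 2582.

2582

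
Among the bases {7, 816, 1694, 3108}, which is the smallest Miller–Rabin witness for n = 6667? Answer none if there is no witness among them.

n − 1 = 6666 = 2^1 · 3333, so s = 1 and d = 3333.
Base 7: x_0 = 7^3333 mod 6667 = 4301. x_0 ∉ {1, 6666} and s = 1, so 7 is a Miller–Rabin witness and 6667 is composite.
Base 816: x_0 = 816^3333 mod 6667 = 3930. x_0 ∉ {1, 6666} and s = 1, so 816 is a Miller–Rabin witness and 6667 is composite.
Base 1694: x_0 = 1694^3333 mod 6667 = 5084. x_0 ∉ {1, 6666} and s = 1, so 1694 is a Miller–Rabin witness and 6667 is composite.
Base 3108: x_0 = 3108^3333 mod 6667 = 396. x_0 ∉ {1, 6666} and s = 1, so 3108 is a Miller–Rabin witness and 6667 is composite.
The smallest witness among the given bases is 7.

7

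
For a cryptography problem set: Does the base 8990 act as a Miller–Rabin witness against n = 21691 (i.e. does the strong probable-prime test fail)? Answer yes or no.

n − 1 = 21690 = 2^1 · 10845, so s = 1 and d = 10845.
x_0 = 8990^10845 mod 21691 = 9415.
x_0 ∉ {1, 21690} and s = 1, so 8990 is a Miller–Rabin witness and 21691 is composite.

yes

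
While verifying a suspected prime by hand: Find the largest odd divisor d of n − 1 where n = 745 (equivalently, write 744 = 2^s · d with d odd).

Halving: 744 → 372 → 186 → 93; 93 is odd.
So 744 = 2^3 · 93.

93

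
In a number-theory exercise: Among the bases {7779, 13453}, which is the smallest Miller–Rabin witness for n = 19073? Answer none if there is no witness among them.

none

n − 1 = 19072 = 2^7 · 149, so s = 7 and d = 149.
Base 7779: x_0 = 7779^149 mod 19073 = 1208. x_0 is neither 1 nor 19072, so continue squaring. x_1 = 1208^2 mod 19073 = 9716. x_2 = 9716^2 mod 19073 = 8379. x_3 = 8379^2 mod 19073 = 19001. x_4 = 19001^2 mod 19073 = 5184. x_5 = 5184^2 mod 19073 = 19072. x_5 ≡ −1, so 7779 is not a witness.
Base 13453: x_0 = 13453^149 mod 19073 = 17296. x_0 is neither 1 nor 19072, so continue squaring. x_1 = 17296^2 mod 19073 = 10684. x_2 = 10684^2 mod 19073 = 15024. x_3 = 15024^2 mod 19073 = 10694. x_4 = 10694^2 mod 19073 = 19001. x_5 = 19001^2 mod 19073 = 5184. x_6 = 5184^2 mod 19073 = 19072. x_6 ≡ −1, so 13453 is not a witness.
No listed base is a witness for 19073.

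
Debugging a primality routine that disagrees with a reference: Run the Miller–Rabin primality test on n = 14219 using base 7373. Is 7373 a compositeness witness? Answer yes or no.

yes

n − 1 = 14218 = 2^1 · 7109, so s = 1 and d = 7109.
x_0 = 7373^7109 mod 14219 = 10754.
x_0 ∉ {1, 14218} and s = 1, so 7373 is a Miller–Rabin witness and 14219 is composite.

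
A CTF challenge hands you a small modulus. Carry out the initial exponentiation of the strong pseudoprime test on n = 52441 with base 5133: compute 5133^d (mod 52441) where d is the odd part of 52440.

n − 1 = 52440 = 2^3 · 6555, so s = 3 and d = 6555.
Repeated squaring mod 52441: 5133^1 ≡ 5133, 5133^2 ≡ 22307, 5133^4 ≡ 42041, 5133^8 ≡ 26658, 5133^16 ≡ 20973, 5133^32 ≡ 44062, 5133^64 ≡ 41583, 5133^128 ≡ 8796, 5133^256 ≡ 19141, 5133^512 ≡ 25055, 5133^1024 ≡ 34255, 5133^2048 ≡ 37650, 5133^4096 ≡ 42270.
6555 = 4096 + 2048 + 256 + 128 + 16 + 8 + 2 + 1, so 5133^6555 ≡ 42270·37650·19141·8796·20973·26658·22307·5133 ≡ 36181 (mod 52441).

36181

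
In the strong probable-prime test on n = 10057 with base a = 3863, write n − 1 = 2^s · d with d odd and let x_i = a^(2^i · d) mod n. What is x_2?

9234

n − 1 = 10056 = 2^3 · 1257, so s = 3 and d = 1257.
x_0 = 3863^1257 mod 10057 = 2828.
x_1 = 2828^2 mod 10057 = 2269.
x_2 = 2269^2 mod 10057 = 9234.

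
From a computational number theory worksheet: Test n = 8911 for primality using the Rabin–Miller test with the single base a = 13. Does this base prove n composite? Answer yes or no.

no

n − 1 = 8910 = 2^1 · 4455, so s = 1 and d = 4455.
Repeated squaring mod 8911: 13^1 ≡ 13, 13^2 ≡ 169, 13^4 ≡ 1828, 13^8 ≡ 8870, 13^16 ≡ 1681, 13^32 ≡ 974, 13^64 ≡ 4110, 13^128 ≡ 5755, 13^256 ≡ 6749, 13^512 ≡ 4880, 13^1024 ≡ 4208, 13^2048 ≡ 1107, 13^4096 ≡ 4642.
4455 = 4096 + 256 + 64 + 32 + 4 + 2 + 1, so 13^4455 ≡ 4642·6749·4110·974·1828·169·13 ≡ 8910 (mod 8911).
x_0 = 13^4455 mod 8911 = 8910.
x_0 = 8910 ≡ −1, so 13 is not a witness.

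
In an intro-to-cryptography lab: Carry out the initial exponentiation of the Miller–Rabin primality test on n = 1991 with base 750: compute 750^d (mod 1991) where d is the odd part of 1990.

912

n − 1 = 1990 = 2^1 · 995, so s = 1 and d = 995.
750^995 mod 1991 = 912.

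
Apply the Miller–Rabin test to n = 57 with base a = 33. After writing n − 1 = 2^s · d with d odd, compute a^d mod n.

3

n − 1 = 56 = 2^3 · 7, so s = 3 and d = 7.
33^7 mod 57 = 3.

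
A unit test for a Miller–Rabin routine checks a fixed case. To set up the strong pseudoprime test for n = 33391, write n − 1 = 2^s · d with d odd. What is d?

16695

Halving: 33390 → 16695; 16695 is odd.
So 33390 = 2^1 · 16695.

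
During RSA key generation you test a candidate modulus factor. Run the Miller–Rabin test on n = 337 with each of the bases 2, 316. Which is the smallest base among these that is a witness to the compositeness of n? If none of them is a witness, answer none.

n − 1 = 336 = 2^4 · 21, so s = 4 and d = 21.
Base 2: x_0 = 2^21 mod 337 = 1. x_0 = 1, so 2 is not a witness.
Base 316: x_0 = 316^21 mod 337 = 1. x_0 = 1, so 316 is not a witness.
No listed base is a witness for 337.

none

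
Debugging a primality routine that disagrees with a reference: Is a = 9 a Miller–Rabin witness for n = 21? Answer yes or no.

n − 1 = 20 = 2^2 · 5, so s = 2 and d = 5.
x_0 = 9^5 mod 21 = 18.
x_0 is neither 1 nor 20, so continue squaring.
x_1 = 18^2 mod 21 = 9.
Reached i = s−1 = 1 without hitting −1: 9 is a Miller–Rabin witness and 21 is composite.

yes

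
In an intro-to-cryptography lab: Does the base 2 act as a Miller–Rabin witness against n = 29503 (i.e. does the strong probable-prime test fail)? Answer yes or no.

n − 1 = 29502 = 2^1 · 14751, so s = 1 and d = 14751.
Repeated squaring mod 29503: 2^1 ≡ 2, 2^2 ≡ 4, 2^4 ≡ 16, 2^8 ≡ 256, 2^16 ≡ 6530, 2^32 ≡ 9065, 2^64 ≡ 8370, 2^128 ≡ 16778, 2^256 ≡ 13161, 2^512 ≡ 29311, 2^1024 ≡ 7361, 2^2048 ≡ 16813, 2^4096 ≡ 8726, 2^8192 ≡ 25336.
14751 = 8192 + 4096 + 2048 + 256 + 128 + 16 + 8 + 4 + 2 + 1, so 2^14751 ≡ 25336·8726·16813·13161·16778·6530·256·16·4·2 ≡ 19583 (mod 29503).
x_0 = 2^14751 mod 29503 = 19583.
x_0 ∉ {1, 29502} and s = 1, so 2 is a Miller–Rabin witness and 29503 is composite.

yes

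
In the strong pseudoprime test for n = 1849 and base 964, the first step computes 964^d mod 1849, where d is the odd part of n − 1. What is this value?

n − 1 = 1848 = 2^3 · 231, so s = 3 and d = 231.
964^231 mod 1849 = 1031.

1031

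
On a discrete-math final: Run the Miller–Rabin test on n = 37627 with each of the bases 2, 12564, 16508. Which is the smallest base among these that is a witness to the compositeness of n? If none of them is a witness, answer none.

n − 1 = 37626 = 2^1 · 18813, so s = 1 and d = 18813.
Base 2: x_0 = 2^18813 mod 37627 = 35534. x_0 ∉ {1, 37626} and s = 1, so 2 is a Miller–Rabin witness and 37627 is composite.
Base 12564: x_0 = 12564^18813 mod 37627 = 37265. x_0 ∉ {1, 37626} and s = 1, so 12564 is a Miller–Rabin witness and 37627 is composite.
Base 16508: x_0 = 16508^18813 mod 37627 = 12939. x_0 ∉ {1, 37626} and s = 1, so 16508 is a Miller–Rabin witness and 37627 is composite.
The smallest witness among the given bases is 2.

2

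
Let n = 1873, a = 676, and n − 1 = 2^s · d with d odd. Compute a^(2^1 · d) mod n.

1872

n − 1 = 1872 = 2^4 · 117, so s = 4 and d = 117.
Repeated squaring mod 1873: 676^1 ≡ 676, 676^2 ≡ 1837, 676^4 ≡ 1296, 676^8 ≡ 1408, 676^16 ≡ 830, 676^32 ≡ 1509, 676^64 ≡ 1386.
117 = 64 + 32 + 16 + 4 + 1, so 676^117 ≡ 1386·1509·830·1296·676 ≡ 1136 (mod 1873).
x_0 = 1136.
x_1 = 1136^2 mod 1873 = 1872.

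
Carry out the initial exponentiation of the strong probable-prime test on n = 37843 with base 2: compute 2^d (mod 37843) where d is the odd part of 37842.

15787

n − 1 = 37842 = 2^1 · 18921, so s = 1 and d = 18921.
Repeated squaring mod 37843: 2^1 ≡ 2, 2^2 ≡ 4, 2^4 ≡ 16, 2^8 ≡ 256, 2^16 ≡ 27693, 2^32 ≡ 13854, 2^64 ≡ 31463, 2^128 ≡ 23175, 2^256 ≡ 12769, 2^512 ≡ 19717, 2^1024 ≡ 36793, 2^2048 ≡ 5053, 2^4096 ≡ 26627, 2^8192 ≡ 8524, 2^16384 ≡ 16.
18921 = 16384 + 2048 + 256 + 128 + 64 + 32 + 8 + 1, so 2^18921 ≡ 16·5053·12769·23175·31463·13854·256·2 ≡ 15787 (mod 37843).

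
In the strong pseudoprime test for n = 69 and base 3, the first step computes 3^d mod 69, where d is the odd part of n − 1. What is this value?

39

n − 1 = 68 = 2^2 · 17, so s = 2 and d = 17.
3^17 mod 69 = 39.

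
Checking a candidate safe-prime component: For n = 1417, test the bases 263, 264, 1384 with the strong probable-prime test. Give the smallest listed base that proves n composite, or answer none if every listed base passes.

none

n − 1 = 1416 = 2^3 · 177, so s = 3 and d = 177.
Base 263: x_0 = 263^177 mod 1417 = 1. x_0 = 1, so 263 is not a witness.
Base 264: x_0 = 264^177 mod 1417 = 1416. x_0 = 1416 ≡ −1, so 264 is not a witness.
Base 1384: x_0 = 1384^177 mod 1417 = 512. x_0 is neither 1 nor 1416, so continue squaring. x_1 = 512^2 mod 1417 = 1416. x_1 ≡ −1, so 1384 is not a witness.
No listed base is a witness for 1417.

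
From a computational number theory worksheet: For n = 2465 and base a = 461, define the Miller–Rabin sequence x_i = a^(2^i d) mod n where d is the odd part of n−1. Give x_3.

n − 1 = 2464 = 2^5 · 77, so s = 5 and d = 77.
x_0 = 461^77 mod 2465 = 2361.
x_1 = 2361^2 mod 2465 = 956.
x_2 = 956^2 mod 2465 = 1886.
x_3 = 1886^2 mod 2465 = 1.

1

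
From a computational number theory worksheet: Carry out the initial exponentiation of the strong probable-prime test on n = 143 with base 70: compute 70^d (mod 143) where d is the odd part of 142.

n − 1 = 142 = 2^1 · 71, so s = 1 and d = 71.
Repeated squaring mod 143: 70^1 ≡ 70, 70^2 ≡ 38, 70^4 ≡ 14, 70^8 ≡ 53, 70^16 ≡ 92, 70^32 ≡ 27, 70^64 ≡ 14.
71 = 64 + 4 + 2 + 1, so 70^71 ≡ 14·14·38·70 ≡ 125 (mod 143).

125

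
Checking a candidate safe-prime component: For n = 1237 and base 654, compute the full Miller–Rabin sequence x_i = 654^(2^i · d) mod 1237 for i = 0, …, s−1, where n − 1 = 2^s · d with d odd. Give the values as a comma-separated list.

n − 1 = 1236 = 2^2 · 309, so s = 2 and d = 309.
x_0 = 654^309 mod 1237 = 546.
x_1 = 546^2 mod 1237 = 1236.

546, 1236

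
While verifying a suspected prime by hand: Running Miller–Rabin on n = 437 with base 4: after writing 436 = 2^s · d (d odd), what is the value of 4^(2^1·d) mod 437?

358

n − 1 = 436 = 2^2 · 109, so s = 2 and d = 109.
x_0 = 4^109 mod 437 = 213.
x_1 = 213^2 mod 437 = 358.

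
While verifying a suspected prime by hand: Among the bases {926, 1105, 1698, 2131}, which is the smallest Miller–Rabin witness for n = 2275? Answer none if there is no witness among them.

n − 1 = 2274 = 2^1 · 1137, so s = 1 and d = 1137.
Base 926: x_0 = 926^1137 mod 2275 = 1. x_0 = 1, so 926 is not a witness.
Base 1105: x_0 = 1105^1137 mod 2275 = 650. x_0 ∉ {1, 2274} and s = 1, so 1105 is a Miller–Rabin witness and 2275 is composite.
Base 1698: x_0 = 1698^1137 mod 2275 = 1828. x_0 ∉ {1, 2274} and s = 1, so 1698 is a Miller–Rabin witness and 2275 is composite.
Base 2131: x_0 = 2131^1137 mod 2275 = 636. x_0 ∉ {1, 2274} and s = 1, so 2131 is a Miller–Rabin witness and 2275 is composite.
The smallest witness among the given bases is 1105.

1105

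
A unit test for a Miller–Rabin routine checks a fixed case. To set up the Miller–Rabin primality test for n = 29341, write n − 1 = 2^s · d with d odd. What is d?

7335

Halving: 29340 → 14670 → 7335; 7335 is odd.
So 29340 = 2^2 · 7335.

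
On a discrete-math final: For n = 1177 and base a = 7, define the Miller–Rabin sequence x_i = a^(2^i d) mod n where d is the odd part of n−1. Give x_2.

n − 1 = 1176 = 2^3 · 147, so s = 3 and d = 147.
x_0 = 7^147 mod 1177 = 94.
x_1 = 94^2 mod 1177 = 597.
x_2 = 597^2 mod 1177 = 955.

955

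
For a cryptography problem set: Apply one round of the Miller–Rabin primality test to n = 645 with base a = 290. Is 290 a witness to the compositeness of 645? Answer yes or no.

yes

n − 1 = 644 = 2^2 · 161, so s = 2 and d = 161.
x_0 = 290^161 mod 645 = 515.
x_0 is neither 1 nor 644, so continue squaring.
x_1 = 515^2 mod 645 = 130.
Reached i = s−1 = 1 without hitting −1: 290 is a Miller–Rabin witness and 645 is composite.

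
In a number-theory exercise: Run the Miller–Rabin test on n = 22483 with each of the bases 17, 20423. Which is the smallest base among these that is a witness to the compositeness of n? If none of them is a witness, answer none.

none

n − 1 = 22482 = 2^1 · 11241, so s = 1 and d = 11241.
Base 17: x_0 = 17^11241 mod 22483 = 1. x_0 = 1, so 17 is not a witness.
Base 20423: x_0 = 20423^11241 mod 22483 = 22482. x_0 = 22482 ≡ −1, so 20423 is not a witness.
No listed base is a witness for 22483.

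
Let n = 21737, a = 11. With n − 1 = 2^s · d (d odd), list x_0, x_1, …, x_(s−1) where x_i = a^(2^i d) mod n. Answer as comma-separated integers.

9556, 21736, 1

n − 1 = 21736 = 2^3 · 2717, so s = 3 and d = 2717.
x_0 = 11^2717 mod 21737 = 9556.
x_1 = 9556^2 mod 21737 = 21736.
x_2 = 21736^2 mod 21737 = 1.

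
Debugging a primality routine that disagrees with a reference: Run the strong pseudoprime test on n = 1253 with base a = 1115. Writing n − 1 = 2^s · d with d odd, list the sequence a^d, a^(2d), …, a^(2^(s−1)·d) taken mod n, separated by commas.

n − 1 = 1252 = 2^2 · 313, so s = 2 and d = 313.
x_0 = 1115^313 mod 1253 = 408.
x_1 = 408^2 mod 1253 = 1068.

408, 1068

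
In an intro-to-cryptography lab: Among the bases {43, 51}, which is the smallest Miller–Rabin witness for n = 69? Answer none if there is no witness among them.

n − 1 = 68 = 2^2 · 17, so s = 2 and d = 17.
Base 43: x_0 = 43^17 mod 69 = 7. x_0 is neither 1 nor 68, so continue squaring. x_1 = 7^2 mod 69 = 49. Reached i = s−1 = 1 without hitting −1: 43 is a Miller–Rabin witness and 69 is composite.
Base 51: x_0 = 51^17 mod 69 = 15. x_0 is neither 1 nor 68, so continue squaring. x_1 = 15^2 mod 69 = 18. Reached i = s−1 = 1 without hitting −1: 51 is a Miller–Rabin witness and 69 is composite.
The smallest witness among the given bases is 43.

43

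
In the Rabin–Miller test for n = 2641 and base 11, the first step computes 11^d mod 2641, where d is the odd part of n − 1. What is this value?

n − 1 = 2640 = 2^4 · 165, so s = 4 and d = 165.
11^165 mod 2641 = 1654.

1654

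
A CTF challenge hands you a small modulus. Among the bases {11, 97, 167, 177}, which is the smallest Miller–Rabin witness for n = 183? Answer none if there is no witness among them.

n − 1 = 182 = 2^1 · 91, so s = 1 and d = 91.
Base 11: x_0 = 11^91 mod 183 = 50. x_0 ∉ {1, 182} and s = 1, so 11 is a Miller–Rabin witness and 183 is composite.
Base 97: x_0 = 97^91 mod 183 = 97. x_0 ∉ {1, 182} and s = 1, so 97 is a Miller–Rabin witness and 183 is composite.
Base 167: x_0 = 167^91 mod 183 = 167. x_0 ∉ {1, 182} and s = 1, so 167 is a Miller–Rabin witness and 183 is composite.
Base 177: x_0 = 177^91 mod 183 = 6. x_0 ∉ {1, 182} and s = 1, so 177 is a Miller–Rabin witness and 183 is composite.
The smallest witness among the given bases is 11.

11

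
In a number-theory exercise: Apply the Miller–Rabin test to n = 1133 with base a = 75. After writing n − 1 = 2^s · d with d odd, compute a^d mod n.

146

n − 1 = 1132 = 2^2 · 283, so s = 2 and d = 283.
75^283 mod 1133 = 146.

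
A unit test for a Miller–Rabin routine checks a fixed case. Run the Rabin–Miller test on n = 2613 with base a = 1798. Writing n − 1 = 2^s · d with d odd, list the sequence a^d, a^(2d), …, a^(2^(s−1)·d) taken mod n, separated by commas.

10, 100

n − 1 = 2612 = 2^2 · 653, so s = 2 and d = 653.
x_0 = 1798^653 mod 2613 = 10.
x_1 = 10^2 mod 2613 = 100.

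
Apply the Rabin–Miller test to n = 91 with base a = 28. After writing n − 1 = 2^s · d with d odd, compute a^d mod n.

70

n − 1 = 90 = 2^1 · 45, so s = 1 and d = 45.
Repeated squaring mod 91: 28^1 ≡ 28, 28^2 ≡ 56, 28^4 ≡ 42, 28^8 ≡ 35, 28^16 ≡ 42, 28^32 ≡ 35.
45 = 32 + 8 + 4 + 1, so 28^45 ≡ 35·35·42·28 ≡ 70 (mod 91).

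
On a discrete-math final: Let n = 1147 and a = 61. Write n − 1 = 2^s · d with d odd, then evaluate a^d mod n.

991

n − 1 = 1146 = 2^1 · 573, so s = 1 and d = 573.
61^573 mod 1147 = 991.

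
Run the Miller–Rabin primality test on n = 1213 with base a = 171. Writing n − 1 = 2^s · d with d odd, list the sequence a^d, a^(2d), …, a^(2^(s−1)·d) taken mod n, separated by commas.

1212, 1

n − 1 = 1212 = 2^2 · 303, so s = 2 and d = 303.
x_0 = 171^303 mod 1213 = 1212.
x_1 = 1212^2 mod 1213 = 1.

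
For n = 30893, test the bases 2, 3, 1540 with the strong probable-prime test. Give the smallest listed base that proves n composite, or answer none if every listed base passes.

none

n − 1 = 30892 = 2^2 · 7723, so s = 2 and d = 7723.
Base 2: x_0 = 2^7723 mod 30893 = 23268. x_0 is neither 1 nor 30892, so continue squaring. x_1 = 23268^2 mod 30893 = 30892. x_1 ≡ −1, so 2 is not a witness.
Base 3: x_0 = 3^7723 mod 30893 = 7625. x_0 is neither 1 nor 30892, so continue squaring. x_1 = 7625^2 mod 30893 = 30892. x_1 ≡ −1, so 3 is not a witness.
Base 1540: x_0 = 1540^7723 mod 30893 = 23268. x_0 is neither 1 nor 30892, so continue squaring. x_1 = 23268^2 mod 30893 = 30892. x_1 ≡ −1, so 1540 is not a witness.
No listed base is a witness for 30893.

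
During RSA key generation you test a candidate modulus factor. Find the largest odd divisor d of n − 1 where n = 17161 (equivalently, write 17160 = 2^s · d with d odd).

Halving: 17160 → 8580 → 4290 → 2145; 2145 is odd.
So 17160 = 2^3 · 2145.

2145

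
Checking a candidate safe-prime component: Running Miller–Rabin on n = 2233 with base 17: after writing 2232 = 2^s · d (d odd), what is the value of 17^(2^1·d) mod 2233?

n − 1 = 2232 = 2^3 · 279, so s = 3 and d = 279.
x_0 = 17^279 mod 2233 = 244.
x_1 = 244^2 mod 2233 = 1478.

1478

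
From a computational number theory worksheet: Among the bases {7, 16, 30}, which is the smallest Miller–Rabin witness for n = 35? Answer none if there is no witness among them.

7

n − 1 = 34 = 2^1 · 17, so s = 1 and d = 17.
Base 7: x_0 = 7^17 mod 35 = 7. x_0 ∉ {1, 34} and s = 1, so 7 is a Miller–Rabin witness and 35 is composite.
Base 16: x_0 = 16^17 mod 35 = 11. x_0 ∉ {1, 34} and s = 1, so 16 is a Miller–Rabin witness and 35 is composite.
Base 30: x_0 = 30^17 mod 35 = 25. x_0 ∉ {1, 34} and s = 1, so 30 is a Miller–Rabin witness and 35 is composite.
The smallest witness among the given bases is 7.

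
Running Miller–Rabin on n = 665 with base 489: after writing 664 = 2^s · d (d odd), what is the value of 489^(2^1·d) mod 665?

n − 1 = 664 = 2^3 · 83, so s = 3 and d = 83.
x_0 = 489^83 mod 665 = 279.
x_1 = 279^2 mod 665 = 36.

36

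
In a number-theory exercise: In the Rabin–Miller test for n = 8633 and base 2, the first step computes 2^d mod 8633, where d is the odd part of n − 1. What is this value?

n − 1 = 8632 = 2^3 · 1079, so s = 3 and d = 1079.
2^1079 mod 8633 = 5965.

5965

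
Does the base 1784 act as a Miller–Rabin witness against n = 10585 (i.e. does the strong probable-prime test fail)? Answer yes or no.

yes

n − 1 = 10584 = 2^3 · 1323, so s = 3 and d = 1323.
By repeated squaring, 1784^1323 ≡ 4454 (mod 10585).
x_0 = 1784^1323 mod 10585 = 4454.
x_0 is neither 1 nor 10584, so continue squaring.
x_1 = 4454^2 mod 10585 = 1826.
x_2 = 1826^2 mod 10585 = 1.
x_2 = 1 but x_1 ≠ ±1, a nontrivial square root of 1 — 1784 is a witness and 10585 is composite.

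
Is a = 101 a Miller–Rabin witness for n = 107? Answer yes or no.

n − 1 = 106 = 2^1 · 53, so s = 1 and d = 53.
x_0 = 101^53 mod 107 = 1.
x_0 = 1, so 101 is not a witness.

no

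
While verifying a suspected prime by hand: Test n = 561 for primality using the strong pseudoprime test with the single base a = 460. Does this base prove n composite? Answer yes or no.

n − 1 = 560 = 2^4 · 35, so s = 4 and d = 35.
x_0 = 460^35 mod 561 = 1.
x_0 = 1, so 460 is not a witness.

no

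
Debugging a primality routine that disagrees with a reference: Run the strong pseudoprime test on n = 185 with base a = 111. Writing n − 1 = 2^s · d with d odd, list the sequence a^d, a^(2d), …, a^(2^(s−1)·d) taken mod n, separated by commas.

n − 1 = 184 = 2^3 · 23, so s = 3 and d = 23.
x_0 = 111^23 mod 185 = 111.
x_1 = 111^2 mod 185 = 111.
x_2 = 111^2 mod 185 = 111.

111, 111, 111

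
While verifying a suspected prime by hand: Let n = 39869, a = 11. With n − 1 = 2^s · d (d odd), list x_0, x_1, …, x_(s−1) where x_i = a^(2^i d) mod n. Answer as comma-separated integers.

n − 1 = 39868 = 2^2 · 9967, so s = 2 and d = 9967.
x_0 = 11^9967 mod 39869 = 1.
x_1 = 1^2 mod 39869 = 1.

1, 1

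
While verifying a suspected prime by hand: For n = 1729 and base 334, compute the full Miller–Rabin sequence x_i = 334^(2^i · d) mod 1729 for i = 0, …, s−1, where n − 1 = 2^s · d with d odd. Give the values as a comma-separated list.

1483, 1, 1, 1, 1, 1

n − 1 = 1728 = 2^6 · 27, so s = 6 and d = 27.
x_0 = 334^27 mod 1729 = 1483.
x_1 = 1483^2 mod 1729 = 1.
x_2 = 1^2 mod 1729 = 1.
x_3 = 1^2 mod 1729 = 1.
x_4 = 1^2 mod 1729 = 1.
x_5 = 1^2 mod 1729 = 1.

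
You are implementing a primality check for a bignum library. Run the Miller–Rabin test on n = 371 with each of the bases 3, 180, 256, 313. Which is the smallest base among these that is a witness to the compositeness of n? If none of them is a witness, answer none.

3

n − 1 = 370 = 2^1 · 185, so s = 1 and d = 185.
Base 3: x_0 = 3^185 mod 371 = 26. x_0 ∉ {1, 370} and s = 1, so 3 is a Miller–Rabin witness and 371 is composite.
Base 180: x_0 = 180^185 mod 371 = 332. x_0 ∉ {1, 370} and s = 1, so 180 is a Miller–Rabin witness and 371 is composite.
Base 256: x_0 = 256^185 mod 371 = 331. x_0 ∉ {1, 370} and s = 1, so 256 is a Miller–Rabin witness and 371 is composite.
Base 313: x_0 = 313^185 mod 371 = 178. x_0 ∉ {1, 370} and s = 1, so 313 is a Miller–Rabin witness and 371 is composite.
The smallest witness among the given bases is 3.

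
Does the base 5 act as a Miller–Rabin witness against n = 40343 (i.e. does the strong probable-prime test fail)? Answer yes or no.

no

n − 1 = 40342 = 2^1 · 20171, so s = 1 and d = 20171.
x_0 = 5^20171 mod 40343 = 40342.
x_0 = 40342 ≡ −1, so 5 is not a witness.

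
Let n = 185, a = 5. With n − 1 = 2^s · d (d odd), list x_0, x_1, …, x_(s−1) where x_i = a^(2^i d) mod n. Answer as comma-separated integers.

n − 1 = 184 = 2^3 · 23, so s = 3 and d = 23.
x_0 = 5^23 mod 185 = 20.
x_1 = 20^2 mod 185 = 30.
x_2 = 30^2 mod 185 = 160.

20, 30, 160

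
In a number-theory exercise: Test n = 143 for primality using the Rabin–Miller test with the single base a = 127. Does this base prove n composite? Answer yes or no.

n − 1 = 142 = 2^1 · 71, so s = 1 and d = 71.
x_0 = 127^71 mod 143 = 17.
x_0 ∉ {1, 142} and s = 1, so 127 is a Miller–Rabin witness and 143 is composite.

yes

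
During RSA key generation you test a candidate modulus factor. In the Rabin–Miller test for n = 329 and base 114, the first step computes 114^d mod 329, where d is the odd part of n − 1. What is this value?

207

n − 1 = 328 = 2^3 · 41, so s = 3 and d = 41.
Repeated squaring mod 329: 114^1 ≡ 114, 114^2 ≡ 165, 114^4 ≡ 247, 114^8 ≡ 144, 114^16 ≡ 9, 114^32 ≡ 81.
41 = 32 + 8 + 1, so 114^41 ≡ 81·144·114 ≡ 207 (mod 329).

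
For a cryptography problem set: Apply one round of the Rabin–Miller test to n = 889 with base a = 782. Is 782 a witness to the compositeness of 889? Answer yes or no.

no

n − 1 = 888 = 2^3 · 111, so s = 3 and d = 111.
Repeated squaring mod 889: 782^1 ≡ 782, 782^2 ≡ 781, 782^4 ≡ 107, 782^8 ≡ 781, 782^16 ≡ 107, 782^32 ≡ 781, 782^64 ≡ 107.
111 = 64 + 32 + 8 + 4 + 2 + 1, so 782^111 ≡ 107·781·781·107·781·782 ≡ 888 (mod 889).
x_0 = 782^111 mod 889 = 888.
x_0 = 888 ≡ −1, so 782 is not a witness.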